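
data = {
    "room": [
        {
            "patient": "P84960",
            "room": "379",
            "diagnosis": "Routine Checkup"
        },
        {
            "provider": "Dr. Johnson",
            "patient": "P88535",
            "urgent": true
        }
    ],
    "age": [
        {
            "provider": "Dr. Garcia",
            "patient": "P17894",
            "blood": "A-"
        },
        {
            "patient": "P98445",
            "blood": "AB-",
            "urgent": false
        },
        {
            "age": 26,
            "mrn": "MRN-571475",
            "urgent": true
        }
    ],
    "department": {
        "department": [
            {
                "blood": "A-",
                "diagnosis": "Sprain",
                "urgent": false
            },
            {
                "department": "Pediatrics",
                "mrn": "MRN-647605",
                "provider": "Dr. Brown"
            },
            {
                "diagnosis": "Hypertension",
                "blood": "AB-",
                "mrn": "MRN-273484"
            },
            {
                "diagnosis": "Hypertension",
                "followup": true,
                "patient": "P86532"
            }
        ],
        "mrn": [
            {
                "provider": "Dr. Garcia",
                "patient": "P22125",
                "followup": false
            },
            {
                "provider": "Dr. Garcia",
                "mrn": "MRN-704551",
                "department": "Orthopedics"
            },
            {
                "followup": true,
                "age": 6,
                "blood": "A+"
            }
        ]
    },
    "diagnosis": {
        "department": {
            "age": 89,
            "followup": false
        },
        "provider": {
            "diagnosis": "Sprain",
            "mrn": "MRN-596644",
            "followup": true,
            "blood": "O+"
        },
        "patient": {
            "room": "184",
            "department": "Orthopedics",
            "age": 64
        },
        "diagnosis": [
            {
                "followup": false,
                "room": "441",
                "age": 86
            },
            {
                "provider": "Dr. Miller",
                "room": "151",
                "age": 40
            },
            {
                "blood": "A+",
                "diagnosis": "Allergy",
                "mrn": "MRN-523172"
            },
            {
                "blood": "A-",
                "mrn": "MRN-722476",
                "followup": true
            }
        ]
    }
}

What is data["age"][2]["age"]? 26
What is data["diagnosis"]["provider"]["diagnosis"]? "Sprain"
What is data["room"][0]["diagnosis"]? "Routine Checkup"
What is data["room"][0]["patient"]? "P84960"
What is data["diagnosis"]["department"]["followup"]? False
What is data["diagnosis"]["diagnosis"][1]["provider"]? "Dr. Miller"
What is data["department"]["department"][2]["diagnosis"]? "Hypertension"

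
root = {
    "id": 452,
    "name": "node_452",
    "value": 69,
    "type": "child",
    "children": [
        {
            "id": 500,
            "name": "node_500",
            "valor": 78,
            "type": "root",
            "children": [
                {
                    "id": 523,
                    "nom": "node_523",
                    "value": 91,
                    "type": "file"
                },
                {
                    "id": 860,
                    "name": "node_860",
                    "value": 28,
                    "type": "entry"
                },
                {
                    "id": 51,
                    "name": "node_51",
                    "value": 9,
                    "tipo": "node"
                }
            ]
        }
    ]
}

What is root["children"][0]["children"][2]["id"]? 51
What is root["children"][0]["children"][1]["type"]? "entry"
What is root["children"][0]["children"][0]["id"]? 523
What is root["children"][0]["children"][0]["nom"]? "node_523"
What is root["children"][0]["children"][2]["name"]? "node_51"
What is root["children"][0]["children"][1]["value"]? 28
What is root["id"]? 452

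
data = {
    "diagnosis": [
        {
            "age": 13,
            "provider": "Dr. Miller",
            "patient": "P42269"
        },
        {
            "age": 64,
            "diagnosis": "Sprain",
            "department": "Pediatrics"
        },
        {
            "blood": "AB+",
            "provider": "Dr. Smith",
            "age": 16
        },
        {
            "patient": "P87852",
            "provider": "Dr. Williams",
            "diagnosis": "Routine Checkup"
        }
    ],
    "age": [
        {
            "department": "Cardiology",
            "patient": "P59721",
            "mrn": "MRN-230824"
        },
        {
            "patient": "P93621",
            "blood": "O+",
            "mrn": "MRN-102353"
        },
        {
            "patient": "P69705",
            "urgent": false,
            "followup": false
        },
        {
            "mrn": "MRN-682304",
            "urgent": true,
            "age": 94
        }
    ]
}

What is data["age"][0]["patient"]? "P59721"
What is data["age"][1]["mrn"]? "MRN-102353"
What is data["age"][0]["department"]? "Cardiology"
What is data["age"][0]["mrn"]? "MRN-230824"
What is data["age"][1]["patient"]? "P93621"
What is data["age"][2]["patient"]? "P69705"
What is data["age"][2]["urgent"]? False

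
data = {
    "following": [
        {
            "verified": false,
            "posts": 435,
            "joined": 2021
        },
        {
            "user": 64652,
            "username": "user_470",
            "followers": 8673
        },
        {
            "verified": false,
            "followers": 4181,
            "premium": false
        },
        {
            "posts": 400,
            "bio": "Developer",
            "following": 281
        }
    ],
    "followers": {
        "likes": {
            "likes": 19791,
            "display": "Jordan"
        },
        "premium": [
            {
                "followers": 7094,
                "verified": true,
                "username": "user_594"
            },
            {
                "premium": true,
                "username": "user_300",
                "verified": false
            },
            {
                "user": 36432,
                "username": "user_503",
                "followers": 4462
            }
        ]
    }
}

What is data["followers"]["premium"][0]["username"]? "user_594"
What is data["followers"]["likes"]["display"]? "Jordan"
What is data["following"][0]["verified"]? False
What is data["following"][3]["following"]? 281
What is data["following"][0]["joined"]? 2021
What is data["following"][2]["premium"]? False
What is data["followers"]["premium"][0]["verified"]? True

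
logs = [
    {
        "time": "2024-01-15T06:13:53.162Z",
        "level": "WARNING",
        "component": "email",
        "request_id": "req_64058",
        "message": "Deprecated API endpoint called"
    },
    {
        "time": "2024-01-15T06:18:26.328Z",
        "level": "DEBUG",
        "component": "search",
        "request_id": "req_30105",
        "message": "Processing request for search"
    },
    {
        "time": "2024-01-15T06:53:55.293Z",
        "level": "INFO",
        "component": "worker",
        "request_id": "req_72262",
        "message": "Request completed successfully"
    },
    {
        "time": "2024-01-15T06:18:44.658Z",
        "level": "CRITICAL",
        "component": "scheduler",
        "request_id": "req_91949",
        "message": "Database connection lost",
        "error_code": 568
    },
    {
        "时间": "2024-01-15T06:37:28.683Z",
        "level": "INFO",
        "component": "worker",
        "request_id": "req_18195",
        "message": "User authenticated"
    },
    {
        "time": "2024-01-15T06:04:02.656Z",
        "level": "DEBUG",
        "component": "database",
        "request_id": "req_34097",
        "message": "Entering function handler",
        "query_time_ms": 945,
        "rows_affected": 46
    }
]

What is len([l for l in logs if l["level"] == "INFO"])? 2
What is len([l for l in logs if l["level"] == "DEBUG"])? 2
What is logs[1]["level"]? "DEBUG"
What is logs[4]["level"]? "INFO"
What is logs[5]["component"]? "database"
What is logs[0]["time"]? "2024-01-15T06:13:53.162Z"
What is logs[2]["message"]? "Request completed successfully"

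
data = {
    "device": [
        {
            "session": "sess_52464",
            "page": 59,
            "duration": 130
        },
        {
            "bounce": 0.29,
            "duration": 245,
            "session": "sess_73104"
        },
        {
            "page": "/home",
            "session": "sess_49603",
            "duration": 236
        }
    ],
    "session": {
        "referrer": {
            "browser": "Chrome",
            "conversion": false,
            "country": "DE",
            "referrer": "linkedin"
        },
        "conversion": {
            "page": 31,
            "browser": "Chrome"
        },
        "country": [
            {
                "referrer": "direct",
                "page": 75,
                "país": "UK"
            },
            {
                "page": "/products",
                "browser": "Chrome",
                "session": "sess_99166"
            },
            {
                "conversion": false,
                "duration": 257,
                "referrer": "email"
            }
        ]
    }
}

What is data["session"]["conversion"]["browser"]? "Chrome"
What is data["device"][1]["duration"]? 245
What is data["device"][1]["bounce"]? 0.29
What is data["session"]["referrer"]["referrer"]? "linkedin"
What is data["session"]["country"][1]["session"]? "sess_99166"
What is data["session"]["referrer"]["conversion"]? False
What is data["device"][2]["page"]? "/home"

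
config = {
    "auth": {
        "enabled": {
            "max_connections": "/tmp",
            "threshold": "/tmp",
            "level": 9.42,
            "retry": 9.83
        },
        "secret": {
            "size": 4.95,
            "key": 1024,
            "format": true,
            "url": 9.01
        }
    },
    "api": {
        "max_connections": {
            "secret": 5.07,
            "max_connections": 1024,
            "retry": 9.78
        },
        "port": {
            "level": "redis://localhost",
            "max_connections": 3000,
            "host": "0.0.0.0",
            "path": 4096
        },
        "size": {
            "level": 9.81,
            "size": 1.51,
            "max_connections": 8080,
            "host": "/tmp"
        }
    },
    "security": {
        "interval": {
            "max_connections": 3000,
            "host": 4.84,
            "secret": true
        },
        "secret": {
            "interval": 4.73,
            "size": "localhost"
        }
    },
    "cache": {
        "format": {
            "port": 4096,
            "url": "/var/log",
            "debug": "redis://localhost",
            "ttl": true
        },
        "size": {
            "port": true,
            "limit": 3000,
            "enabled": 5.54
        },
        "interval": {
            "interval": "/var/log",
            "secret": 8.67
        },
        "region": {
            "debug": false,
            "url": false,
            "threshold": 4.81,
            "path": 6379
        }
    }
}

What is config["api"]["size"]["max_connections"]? 8080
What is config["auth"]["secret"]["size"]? 4.95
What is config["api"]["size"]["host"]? "/tmp"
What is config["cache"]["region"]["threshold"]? 4.81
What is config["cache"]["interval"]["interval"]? "/var/log"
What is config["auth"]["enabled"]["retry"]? 9.83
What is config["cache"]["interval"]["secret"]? 8.67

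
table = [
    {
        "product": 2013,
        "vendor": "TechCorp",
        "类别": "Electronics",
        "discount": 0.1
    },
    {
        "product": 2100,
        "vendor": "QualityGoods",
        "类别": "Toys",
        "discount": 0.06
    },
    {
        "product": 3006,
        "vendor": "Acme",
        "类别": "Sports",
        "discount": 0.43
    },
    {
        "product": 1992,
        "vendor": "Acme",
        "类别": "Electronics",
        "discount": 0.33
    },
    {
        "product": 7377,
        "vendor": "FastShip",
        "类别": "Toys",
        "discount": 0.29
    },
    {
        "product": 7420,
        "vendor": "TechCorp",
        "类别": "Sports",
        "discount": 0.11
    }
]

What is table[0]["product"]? 2013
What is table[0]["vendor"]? "TechCorp"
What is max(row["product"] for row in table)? 7420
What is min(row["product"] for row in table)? 1992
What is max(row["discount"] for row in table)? 0.43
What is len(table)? 6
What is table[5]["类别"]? "Sports"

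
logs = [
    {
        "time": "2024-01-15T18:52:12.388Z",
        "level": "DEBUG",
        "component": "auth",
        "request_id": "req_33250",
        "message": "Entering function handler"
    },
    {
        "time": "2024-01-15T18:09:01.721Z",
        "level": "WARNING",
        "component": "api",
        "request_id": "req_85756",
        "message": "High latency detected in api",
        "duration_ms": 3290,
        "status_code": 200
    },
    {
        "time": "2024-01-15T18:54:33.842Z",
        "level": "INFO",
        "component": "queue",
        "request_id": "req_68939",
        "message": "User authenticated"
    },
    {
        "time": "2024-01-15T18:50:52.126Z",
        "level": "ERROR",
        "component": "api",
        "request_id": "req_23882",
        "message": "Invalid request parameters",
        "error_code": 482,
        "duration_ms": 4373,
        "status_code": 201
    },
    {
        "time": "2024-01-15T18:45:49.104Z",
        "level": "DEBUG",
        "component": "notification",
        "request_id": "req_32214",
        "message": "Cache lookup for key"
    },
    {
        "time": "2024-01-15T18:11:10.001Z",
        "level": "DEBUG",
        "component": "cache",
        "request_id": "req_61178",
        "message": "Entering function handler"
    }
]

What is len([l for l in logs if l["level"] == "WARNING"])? 1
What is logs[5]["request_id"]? "req_61178"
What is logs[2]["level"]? "INFO"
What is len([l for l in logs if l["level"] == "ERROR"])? 1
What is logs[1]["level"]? "WARNING"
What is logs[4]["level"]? "DEBUG"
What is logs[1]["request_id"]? "req_85756"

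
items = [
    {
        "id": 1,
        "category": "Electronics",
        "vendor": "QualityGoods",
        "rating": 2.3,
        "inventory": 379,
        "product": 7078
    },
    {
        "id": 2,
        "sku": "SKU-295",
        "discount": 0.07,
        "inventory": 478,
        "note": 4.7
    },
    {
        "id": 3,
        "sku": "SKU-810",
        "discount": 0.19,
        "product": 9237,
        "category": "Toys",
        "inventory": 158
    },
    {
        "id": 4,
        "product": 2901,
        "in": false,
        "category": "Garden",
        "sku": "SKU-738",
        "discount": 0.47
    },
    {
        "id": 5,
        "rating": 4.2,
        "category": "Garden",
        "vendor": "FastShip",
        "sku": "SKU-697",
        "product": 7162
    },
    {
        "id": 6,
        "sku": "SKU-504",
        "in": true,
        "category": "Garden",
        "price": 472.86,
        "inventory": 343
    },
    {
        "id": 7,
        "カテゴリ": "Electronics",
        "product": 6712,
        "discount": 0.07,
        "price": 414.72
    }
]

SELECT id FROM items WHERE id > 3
[4, 5, 6, 7]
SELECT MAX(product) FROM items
9237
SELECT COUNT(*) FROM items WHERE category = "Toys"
1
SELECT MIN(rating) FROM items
2.3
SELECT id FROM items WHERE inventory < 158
[]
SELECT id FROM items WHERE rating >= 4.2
[5]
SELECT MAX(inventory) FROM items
478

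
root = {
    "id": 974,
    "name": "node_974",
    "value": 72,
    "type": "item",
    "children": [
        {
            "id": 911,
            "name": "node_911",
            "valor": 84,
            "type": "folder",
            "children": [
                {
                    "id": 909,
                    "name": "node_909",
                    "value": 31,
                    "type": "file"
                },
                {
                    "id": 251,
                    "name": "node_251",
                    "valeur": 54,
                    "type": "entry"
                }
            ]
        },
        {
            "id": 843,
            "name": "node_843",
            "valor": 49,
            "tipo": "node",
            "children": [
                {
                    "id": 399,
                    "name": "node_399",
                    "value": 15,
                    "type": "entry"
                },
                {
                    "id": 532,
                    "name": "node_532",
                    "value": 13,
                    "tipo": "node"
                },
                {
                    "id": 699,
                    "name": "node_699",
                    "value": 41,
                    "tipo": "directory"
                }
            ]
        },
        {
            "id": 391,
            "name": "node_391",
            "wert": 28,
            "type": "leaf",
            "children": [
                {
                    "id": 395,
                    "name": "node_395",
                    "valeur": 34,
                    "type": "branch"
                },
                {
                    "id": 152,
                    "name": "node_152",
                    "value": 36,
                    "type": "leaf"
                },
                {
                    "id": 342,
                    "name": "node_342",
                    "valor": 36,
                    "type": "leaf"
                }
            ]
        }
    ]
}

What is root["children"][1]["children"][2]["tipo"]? "directory"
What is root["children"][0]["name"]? "node_911"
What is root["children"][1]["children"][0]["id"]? 399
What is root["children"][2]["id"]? 391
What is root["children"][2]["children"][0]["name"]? "node_395"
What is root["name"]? "node_974"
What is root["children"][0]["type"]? "folder"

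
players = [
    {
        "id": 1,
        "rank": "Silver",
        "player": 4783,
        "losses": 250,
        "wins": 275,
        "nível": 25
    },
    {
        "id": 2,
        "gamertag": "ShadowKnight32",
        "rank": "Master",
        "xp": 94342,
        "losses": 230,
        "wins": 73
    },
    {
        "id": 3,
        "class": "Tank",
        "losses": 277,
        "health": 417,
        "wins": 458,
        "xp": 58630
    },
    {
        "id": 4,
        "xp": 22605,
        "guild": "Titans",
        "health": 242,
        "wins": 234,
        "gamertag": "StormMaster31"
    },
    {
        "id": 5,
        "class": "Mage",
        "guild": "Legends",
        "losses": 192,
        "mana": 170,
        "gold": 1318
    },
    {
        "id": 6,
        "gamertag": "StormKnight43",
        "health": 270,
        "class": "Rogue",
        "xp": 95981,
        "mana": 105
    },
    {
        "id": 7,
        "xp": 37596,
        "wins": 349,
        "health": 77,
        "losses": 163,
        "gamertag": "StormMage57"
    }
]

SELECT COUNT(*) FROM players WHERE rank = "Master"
1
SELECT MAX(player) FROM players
4783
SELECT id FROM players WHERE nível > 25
[]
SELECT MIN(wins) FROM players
73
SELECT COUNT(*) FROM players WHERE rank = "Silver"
1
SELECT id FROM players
[1, 2, 3, 4, 5, 6, 7]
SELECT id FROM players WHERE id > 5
[6, 7]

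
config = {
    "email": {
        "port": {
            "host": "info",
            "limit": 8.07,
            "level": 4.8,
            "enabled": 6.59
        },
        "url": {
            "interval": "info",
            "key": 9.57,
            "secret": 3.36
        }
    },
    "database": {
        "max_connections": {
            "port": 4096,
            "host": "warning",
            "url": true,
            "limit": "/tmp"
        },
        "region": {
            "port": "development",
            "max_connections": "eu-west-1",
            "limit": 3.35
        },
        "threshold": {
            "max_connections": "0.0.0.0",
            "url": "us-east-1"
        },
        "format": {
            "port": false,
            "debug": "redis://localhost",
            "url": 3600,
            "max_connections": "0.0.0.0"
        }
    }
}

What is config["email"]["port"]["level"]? 4.8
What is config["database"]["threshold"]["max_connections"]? "0.0.0.0"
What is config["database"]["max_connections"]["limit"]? "/tmp"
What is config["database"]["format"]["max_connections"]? "0.0.0.0"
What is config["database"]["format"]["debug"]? "redis://localhost"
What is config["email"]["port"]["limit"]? 8.07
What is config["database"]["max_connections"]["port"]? 4096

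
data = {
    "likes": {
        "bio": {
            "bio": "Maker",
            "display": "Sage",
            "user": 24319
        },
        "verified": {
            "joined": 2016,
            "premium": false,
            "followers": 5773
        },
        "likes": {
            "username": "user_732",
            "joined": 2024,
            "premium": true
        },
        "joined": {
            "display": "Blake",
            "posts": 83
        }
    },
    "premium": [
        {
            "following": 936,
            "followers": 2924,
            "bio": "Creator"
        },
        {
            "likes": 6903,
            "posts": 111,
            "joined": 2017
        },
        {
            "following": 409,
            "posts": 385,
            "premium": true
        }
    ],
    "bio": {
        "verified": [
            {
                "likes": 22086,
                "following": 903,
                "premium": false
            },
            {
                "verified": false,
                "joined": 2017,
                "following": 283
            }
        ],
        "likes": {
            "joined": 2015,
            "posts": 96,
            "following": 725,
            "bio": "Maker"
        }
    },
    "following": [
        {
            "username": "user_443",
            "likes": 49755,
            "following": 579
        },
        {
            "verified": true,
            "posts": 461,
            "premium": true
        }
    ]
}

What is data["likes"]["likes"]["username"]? "user_732"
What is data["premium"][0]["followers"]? 2924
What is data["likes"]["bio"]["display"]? "Sage"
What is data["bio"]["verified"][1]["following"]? 283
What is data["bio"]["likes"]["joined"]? 2015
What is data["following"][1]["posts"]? 461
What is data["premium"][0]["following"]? 936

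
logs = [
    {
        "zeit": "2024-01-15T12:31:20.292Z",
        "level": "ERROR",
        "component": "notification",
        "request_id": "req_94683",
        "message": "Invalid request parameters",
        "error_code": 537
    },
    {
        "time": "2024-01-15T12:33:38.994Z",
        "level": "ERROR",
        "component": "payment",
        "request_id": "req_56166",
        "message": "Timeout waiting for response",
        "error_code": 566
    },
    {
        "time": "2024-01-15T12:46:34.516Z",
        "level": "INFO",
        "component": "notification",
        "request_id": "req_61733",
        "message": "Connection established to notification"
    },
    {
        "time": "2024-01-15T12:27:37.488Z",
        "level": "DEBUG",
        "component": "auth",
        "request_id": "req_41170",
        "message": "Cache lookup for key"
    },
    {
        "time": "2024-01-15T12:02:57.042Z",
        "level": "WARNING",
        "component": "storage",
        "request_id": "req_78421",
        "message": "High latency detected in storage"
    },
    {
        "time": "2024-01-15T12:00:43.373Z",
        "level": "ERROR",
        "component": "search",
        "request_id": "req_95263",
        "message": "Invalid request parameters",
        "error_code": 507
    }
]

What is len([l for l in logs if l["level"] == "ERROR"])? 3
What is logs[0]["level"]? "ERROR"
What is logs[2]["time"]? "2024-01-15T12:46:34.516Z"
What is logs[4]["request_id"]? "req_78421"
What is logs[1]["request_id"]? "req_56166"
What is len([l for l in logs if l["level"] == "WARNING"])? 1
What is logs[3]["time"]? "2024-01-15T12:27:37.488Z"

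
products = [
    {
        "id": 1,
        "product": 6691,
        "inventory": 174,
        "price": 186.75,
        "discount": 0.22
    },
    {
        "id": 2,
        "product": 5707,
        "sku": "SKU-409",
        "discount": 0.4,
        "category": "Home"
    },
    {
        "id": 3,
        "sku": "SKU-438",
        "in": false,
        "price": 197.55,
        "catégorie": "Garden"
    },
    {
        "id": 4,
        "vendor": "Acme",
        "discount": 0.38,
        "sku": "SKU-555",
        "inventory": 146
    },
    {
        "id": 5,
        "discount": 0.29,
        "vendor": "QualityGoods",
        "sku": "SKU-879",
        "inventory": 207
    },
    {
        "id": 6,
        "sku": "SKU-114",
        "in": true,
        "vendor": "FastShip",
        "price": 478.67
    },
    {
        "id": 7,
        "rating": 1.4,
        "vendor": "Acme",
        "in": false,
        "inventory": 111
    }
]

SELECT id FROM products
[1, 2, 3, 4, 5, 6, 7]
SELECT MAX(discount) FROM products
0.4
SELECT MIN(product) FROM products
5707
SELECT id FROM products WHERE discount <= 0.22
[1]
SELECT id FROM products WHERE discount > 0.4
[]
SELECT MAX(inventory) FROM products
207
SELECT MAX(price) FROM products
478.67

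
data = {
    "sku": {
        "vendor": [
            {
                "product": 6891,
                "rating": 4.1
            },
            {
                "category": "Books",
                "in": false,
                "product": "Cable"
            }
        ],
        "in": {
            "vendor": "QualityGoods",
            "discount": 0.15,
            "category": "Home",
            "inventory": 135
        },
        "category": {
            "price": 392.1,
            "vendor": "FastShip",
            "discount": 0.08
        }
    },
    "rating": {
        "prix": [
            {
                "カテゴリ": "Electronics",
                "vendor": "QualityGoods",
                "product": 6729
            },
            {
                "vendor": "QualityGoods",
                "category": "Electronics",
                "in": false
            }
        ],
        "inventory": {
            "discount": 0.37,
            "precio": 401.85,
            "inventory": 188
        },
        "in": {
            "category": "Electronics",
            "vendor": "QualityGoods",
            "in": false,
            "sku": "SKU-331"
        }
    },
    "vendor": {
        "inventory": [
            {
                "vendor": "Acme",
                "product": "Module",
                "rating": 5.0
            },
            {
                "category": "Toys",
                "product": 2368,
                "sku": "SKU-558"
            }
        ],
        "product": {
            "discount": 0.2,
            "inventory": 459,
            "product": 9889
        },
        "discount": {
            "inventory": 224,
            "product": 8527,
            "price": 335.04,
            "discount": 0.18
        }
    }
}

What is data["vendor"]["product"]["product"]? 9889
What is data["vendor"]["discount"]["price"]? 335.04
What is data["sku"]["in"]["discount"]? 0.15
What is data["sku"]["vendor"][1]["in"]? False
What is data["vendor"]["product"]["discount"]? 0.2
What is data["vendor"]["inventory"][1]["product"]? 2368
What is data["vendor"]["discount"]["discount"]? 0.18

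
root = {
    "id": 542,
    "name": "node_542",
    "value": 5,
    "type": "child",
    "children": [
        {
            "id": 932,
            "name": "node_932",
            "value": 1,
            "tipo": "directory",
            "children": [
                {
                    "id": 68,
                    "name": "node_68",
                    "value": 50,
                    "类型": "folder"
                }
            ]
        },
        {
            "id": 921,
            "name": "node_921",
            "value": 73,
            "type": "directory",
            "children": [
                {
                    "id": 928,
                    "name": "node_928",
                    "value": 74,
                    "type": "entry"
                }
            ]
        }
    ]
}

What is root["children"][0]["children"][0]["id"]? 68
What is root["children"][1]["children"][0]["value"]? 74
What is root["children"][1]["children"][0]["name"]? "node_928"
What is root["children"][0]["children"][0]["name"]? "node_68"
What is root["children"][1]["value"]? 73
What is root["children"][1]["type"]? "directory"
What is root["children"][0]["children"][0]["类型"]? "folder"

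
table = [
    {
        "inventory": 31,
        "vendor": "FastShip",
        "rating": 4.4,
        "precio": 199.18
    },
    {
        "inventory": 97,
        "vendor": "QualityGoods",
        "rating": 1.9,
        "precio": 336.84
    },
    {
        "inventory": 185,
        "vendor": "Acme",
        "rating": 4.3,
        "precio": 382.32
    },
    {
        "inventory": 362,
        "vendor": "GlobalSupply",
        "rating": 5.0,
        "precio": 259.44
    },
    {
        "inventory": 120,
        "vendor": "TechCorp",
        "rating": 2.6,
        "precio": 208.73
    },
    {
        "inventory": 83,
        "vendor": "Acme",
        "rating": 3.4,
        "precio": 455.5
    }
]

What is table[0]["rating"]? 4.4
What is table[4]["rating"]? 2.6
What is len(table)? 6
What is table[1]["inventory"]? 97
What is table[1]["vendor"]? "QualityGoods"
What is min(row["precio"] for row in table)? 199.18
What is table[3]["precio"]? 259.44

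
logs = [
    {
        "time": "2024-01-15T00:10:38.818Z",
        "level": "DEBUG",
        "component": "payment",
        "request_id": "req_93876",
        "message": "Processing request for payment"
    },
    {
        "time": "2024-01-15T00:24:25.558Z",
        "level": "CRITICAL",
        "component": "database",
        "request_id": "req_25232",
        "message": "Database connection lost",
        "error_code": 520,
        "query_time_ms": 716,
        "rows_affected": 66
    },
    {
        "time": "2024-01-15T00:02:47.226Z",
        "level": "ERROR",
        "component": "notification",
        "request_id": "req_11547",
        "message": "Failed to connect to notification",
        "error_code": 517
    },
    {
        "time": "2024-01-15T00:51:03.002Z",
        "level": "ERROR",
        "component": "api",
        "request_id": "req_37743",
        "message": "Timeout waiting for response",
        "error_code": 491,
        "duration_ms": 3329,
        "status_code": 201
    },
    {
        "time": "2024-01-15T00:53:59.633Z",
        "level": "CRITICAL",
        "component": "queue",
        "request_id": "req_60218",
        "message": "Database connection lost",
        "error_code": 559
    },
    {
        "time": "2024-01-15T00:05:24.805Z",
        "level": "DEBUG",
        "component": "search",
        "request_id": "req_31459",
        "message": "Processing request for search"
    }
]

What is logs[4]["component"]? "queue"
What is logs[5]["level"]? "DEBUG"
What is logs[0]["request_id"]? "req_93876"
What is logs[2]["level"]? "ERROR"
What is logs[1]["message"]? "Database connection lost"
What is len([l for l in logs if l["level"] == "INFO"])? 0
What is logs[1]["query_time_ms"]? 716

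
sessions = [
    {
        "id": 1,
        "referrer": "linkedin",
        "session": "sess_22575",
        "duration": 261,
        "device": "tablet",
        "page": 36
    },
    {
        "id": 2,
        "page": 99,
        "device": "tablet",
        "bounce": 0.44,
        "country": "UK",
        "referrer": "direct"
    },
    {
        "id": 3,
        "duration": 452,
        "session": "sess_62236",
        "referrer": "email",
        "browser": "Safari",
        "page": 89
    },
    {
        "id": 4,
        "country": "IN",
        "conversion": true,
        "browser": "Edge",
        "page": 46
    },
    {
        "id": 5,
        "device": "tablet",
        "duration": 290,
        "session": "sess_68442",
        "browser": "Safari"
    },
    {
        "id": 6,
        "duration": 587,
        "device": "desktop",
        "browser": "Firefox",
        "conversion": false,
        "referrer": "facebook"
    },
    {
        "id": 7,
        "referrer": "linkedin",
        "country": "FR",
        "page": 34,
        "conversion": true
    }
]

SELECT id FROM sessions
[1, 2, 3, 4, 5, 6, 7]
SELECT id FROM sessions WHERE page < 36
[7]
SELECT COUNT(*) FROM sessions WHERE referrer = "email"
1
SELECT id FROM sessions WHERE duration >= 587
[6]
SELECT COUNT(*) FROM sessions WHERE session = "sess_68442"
1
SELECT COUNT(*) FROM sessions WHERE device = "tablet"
3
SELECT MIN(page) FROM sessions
34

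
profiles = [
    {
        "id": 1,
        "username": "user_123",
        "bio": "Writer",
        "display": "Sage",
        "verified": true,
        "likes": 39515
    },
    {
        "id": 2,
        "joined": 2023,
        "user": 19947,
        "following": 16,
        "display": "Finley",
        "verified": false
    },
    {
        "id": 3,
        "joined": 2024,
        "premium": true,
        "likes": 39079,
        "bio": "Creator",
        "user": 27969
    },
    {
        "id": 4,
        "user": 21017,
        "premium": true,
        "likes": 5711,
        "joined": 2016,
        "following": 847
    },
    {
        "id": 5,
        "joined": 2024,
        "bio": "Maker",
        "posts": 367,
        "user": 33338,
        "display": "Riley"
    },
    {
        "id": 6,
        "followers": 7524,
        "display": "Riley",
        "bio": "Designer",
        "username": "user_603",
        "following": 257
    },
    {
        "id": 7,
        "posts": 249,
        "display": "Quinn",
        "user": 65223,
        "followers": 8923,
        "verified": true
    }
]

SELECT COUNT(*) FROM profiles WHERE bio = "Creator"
1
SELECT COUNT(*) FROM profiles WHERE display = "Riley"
2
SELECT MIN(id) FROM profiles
1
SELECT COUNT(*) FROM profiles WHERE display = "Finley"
1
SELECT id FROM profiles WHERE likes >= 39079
[1, 3]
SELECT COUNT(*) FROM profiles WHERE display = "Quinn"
1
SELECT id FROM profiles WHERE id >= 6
[6, 7]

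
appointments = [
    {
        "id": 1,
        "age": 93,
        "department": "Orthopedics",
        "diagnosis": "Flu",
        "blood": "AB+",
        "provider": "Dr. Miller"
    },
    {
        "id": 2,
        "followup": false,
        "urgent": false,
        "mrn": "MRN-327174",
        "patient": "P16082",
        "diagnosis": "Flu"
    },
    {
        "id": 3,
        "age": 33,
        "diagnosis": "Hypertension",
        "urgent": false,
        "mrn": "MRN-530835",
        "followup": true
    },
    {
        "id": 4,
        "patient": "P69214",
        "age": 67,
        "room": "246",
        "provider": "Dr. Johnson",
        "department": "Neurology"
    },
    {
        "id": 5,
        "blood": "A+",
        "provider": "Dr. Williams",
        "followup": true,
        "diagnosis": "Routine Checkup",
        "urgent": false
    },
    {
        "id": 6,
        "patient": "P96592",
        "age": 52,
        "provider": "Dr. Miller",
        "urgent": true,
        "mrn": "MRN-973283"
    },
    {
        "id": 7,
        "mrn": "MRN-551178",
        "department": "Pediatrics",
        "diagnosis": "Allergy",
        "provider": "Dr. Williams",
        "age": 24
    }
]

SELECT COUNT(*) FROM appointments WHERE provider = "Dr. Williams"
2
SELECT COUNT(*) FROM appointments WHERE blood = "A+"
1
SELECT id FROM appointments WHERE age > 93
[]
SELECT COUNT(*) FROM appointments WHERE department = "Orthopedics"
1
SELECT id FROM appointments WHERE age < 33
[7]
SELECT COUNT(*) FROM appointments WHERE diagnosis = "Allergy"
1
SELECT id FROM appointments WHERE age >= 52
[1, 4, 6]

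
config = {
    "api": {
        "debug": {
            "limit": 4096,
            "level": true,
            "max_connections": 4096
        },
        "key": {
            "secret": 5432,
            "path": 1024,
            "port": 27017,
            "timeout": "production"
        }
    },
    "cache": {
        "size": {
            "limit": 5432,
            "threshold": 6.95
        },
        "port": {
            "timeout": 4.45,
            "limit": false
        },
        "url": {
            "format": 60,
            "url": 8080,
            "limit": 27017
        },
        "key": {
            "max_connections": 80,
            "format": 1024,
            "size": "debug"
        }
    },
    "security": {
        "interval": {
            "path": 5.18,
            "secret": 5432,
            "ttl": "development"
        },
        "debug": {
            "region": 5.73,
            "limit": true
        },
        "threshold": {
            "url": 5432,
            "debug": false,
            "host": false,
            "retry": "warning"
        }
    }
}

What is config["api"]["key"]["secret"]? 5432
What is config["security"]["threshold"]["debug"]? False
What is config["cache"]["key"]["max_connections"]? 80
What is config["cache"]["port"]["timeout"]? 4.45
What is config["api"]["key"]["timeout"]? "production"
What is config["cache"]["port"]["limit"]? False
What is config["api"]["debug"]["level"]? True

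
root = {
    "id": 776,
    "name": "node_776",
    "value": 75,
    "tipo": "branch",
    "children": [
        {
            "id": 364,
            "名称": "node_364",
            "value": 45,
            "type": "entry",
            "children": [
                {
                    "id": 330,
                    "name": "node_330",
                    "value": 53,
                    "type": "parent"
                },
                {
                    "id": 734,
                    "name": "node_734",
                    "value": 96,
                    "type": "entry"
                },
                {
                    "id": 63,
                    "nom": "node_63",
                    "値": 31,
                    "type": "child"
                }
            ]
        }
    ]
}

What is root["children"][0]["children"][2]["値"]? 31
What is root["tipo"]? "branch"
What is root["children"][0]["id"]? 364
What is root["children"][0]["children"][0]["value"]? 53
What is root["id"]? 776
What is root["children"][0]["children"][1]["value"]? 96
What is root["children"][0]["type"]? "entry"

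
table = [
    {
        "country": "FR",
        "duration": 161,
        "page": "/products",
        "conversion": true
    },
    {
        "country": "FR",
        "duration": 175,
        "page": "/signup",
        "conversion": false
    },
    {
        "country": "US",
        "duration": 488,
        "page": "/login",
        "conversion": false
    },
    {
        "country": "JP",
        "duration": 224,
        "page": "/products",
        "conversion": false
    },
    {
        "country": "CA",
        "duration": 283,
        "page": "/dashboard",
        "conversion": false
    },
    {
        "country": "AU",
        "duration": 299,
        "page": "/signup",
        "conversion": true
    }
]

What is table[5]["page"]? "/signup"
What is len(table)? 6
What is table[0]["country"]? "FR"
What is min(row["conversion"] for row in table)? False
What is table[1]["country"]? "FR"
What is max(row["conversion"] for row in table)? True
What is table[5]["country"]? "AU"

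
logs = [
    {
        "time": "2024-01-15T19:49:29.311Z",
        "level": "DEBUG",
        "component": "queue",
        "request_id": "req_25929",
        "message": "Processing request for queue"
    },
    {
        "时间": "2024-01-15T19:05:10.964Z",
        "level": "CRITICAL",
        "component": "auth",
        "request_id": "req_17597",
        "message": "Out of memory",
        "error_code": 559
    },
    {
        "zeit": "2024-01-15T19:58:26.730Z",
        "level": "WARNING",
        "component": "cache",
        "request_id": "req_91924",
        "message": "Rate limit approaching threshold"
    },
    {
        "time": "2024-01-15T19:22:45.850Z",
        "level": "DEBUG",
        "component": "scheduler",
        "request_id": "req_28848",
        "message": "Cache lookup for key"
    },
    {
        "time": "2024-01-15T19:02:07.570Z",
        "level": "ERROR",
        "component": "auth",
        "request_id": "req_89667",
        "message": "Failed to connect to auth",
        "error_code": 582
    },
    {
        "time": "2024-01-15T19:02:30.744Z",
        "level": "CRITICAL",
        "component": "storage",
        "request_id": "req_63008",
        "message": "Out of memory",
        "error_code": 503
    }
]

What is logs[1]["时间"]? "2024-01-15T19:05:10.964Z"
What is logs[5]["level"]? "CRITICAL"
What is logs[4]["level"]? "ERROR"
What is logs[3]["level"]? "DEBUG"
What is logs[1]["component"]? "auth"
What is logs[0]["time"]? "2024-01-15T19:49:29.311Z"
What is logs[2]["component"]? "cache"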